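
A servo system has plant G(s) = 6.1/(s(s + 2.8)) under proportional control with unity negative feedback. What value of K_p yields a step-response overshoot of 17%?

From %OS = 100·exp(−πζ/√(1−ζ²)) = 17%, ζ = −ln(0.17)/√(π²+ln²(0.17)) = 0.4913.
Characteristic equation s² + 2.8s + 6.1K_p = 0 gives ζ = 2.8/(2√(6.1K_p)).
Setting ζ = 0.4913: √(6.1K_p) = 2.8/(2·0.4913) = 2.85, so K_p = 8.121/6.1 = 1.33.

K_p = 1.33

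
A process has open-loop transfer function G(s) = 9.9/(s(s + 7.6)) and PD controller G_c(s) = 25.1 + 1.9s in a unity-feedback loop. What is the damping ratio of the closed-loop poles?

ζ = 0.838

Forward path: (25.1 + 1.9s)·9.9/(s(s+7.6)). The closed-loop characteristic equation is s² + (7.6 + 9.9·1.9)s + 9.9·25.1 = 0.
That is s² + 26.41s + 248.5 = 0, so ω_n = 15.76 rad/s and ζ = 26.41/(2·15.76) = 0.8377.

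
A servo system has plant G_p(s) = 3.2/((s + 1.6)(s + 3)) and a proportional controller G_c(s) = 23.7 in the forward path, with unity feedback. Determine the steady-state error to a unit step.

0.0595

The loop is type 0. Static position error constant K_pos = G_c(0)·G_p(0) = 23.7·0.6667 = 15.8.
Steady-state error to a unit step: e_ss = 1/(1+K_pos) = 1/16.8 = 0.0595.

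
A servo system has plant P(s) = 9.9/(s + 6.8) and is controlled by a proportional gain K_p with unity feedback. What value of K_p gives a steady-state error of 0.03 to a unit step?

K_p = 22.2

Steady-state error for a unit step on this type-0 loop is 1/(1 + K_p·P(0)).
P(0) = 1.456. Require 1/(1 + K_p·1.456) = 0.03, so 1 + 1.456·K_p = 33.33.
K_p = (33.33 − 1)/1.456 = 22.2.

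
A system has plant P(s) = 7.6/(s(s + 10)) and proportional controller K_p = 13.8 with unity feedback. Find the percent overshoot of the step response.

17.2%

The closed-loop denominator s² + 10s + 104.9 gives ω_n = √104.9 = 10.24 and ζ = 10/(2ω_n) = 0.4882.
%OS = 100·exp(−πζ/√(1−ζ²)) = 100·exp(−π·0.4882/√0.7616) = 17.2%.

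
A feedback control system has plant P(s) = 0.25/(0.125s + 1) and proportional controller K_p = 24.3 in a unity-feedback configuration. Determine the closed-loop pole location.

s = -56.6

Closed loop: T(s) = K_p·P/(1+K_p·P) = 6.075/(0.125s + 1 + 6.075), with pole at s = −(1 + 6.075)/0.125 = −56.6.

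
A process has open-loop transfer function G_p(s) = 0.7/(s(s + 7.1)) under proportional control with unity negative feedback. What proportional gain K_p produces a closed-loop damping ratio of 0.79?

Closed-loop characteristic equation: s² + 7.1s + K_p·0.7 = 0.
So ω_n = √(0.7K_p) and 2ζω_n = 7.1, giving ζ = 7.1/(2√(0.7K_p)).
Setting ζ = 0.79: √(0.7K_p) = 7.1/(2·0.79) = 4.494, so K_p = 20.19/0.7 = 28.8.

K_p = 28.8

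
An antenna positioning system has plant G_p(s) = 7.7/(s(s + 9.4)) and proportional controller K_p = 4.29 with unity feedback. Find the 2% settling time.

Closed-loop characteristic equation: s² + 9.4s + 33.03 = 0, so ω_n = 5.747 rad/s and ζ = 9.4/(2·5.747) = 0.8178.
2% settling time T_s ≈ 4/(ζω_n) = 4/4.7 = 0.851 s.

T_s ≈ 0.851 s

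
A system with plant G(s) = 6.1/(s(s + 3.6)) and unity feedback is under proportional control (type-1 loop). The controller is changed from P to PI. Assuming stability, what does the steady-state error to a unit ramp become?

The integrator raises the loop to type 2, so K_v → ∞ and e_ss to a ramp is zero.

0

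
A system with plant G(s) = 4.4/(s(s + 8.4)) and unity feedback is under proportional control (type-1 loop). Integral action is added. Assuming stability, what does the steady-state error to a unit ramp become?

0

The integrator raises the loop to type 2, so K_v → ∞ and e_ss to a ramp is zero.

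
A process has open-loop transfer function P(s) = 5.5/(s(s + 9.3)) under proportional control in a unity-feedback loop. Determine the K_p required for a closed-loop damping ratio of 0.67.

K_p = 8.76

Closed-loop characteristic equation: s² + 9.3s + K_p·5.5 = 0.
So ω_n = √(5.5K_p) and 2ζω_n = 9.3, giving ζ = 9.3/(2√(5.5K_p)).
Setting ζ = 0.67: √(5.5K_p) = 9.3/(2·0.67) = 6.94, so K_p = 48.17/5.5 = 8.76.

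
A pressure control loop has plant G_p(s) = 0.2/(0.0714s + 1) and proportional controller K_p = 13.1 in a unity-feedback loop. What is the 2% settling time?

Closed loop: T(s) = K_p·G_p/(1+K_p·G_p) = 2.62/(0.0714s + 1 + 2.62), with pole at s = −(1 + 2.62)/0.0714 = −50.7.
τ = 1/50.7 = 0.01972 s, so 2% settling time ≈ 4τ = 0.0789 s.

T_s ≈ 0.0789 s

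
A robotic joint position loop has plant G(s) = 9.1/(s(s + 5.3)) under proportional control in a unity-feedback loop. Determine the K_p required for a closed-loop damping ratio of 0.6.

Closed-loop characteristic equation: s² + 5.3s + K_p·9.1 = 0.
So ω_n = √(9.1K_p) and 2ζω_n = 5.3, giving ζ = 5.3/(2√(9.1K_p)).
Setting ζ = 0.6: √(9.1K_p) = 5.3/(2·0.6) = 4.417, so K_p = 19.51/9.1 = 2.14.

K_p = 2.14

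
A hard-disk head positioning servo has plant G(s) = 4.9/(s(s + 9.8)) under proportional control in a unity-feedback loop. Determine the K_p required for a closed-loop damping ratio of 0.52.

K_p = 18.1

Closed-loop characteristic equation: s² + 9.8s + K_p·4.9 = 0.
So ω_n = √(4.9K_p) and 2ζω_n = 9.8, giving ζ = 9.8/(2√(4.9K_p)).
Setting ζ = 0.52: √(4.9K_p) = 9.8/(2·0.52) = 9.423, so K_p = 88.79/4.9 = 18.1.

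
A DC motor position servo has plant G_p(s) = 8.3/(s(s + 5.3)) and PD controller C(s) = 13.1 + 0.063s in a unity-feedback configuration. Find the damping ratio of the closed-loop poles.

ζ = 0.279

Forward path: (13.1 + 0.063s)·8.3/(s(s+5.3)). The closed-loop characteristic equation is s² + (5.3 + 8.3·0.063)s + 8.3·13.1 = 0.
That is s² + 5.823s + 108.7 = 0, so ω_n = 10.43 rad/s and ζ = 5.823/(2·10.43) = 0.2792.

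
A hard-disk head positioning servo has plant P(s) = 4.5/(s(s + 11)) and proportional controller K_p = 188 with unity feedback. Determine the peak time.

T_p = 0.11 s

The closed-loop denominator s² + 11s + 846 gives ω_n = √846 = 29.09 and ζ = 11/(2ω_n) = 0.1891.
Damped frequency ω_d = ω_n√(1−ζ²) = 28.56 rad/s, so peak time T_p = π/ω_d = 0.11 s.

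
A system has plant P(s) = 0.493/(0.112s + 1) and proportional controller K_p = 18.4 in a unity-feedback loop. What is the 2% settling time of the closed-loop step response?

Closed loop: T(s) = K_p·P/(1+K_p·P) = 9.071/(0.112s + 1 + 9.071), with pole at s = −(1 + 9.071)/0.112 = −89.92.
τ = 1/89.92 = 0.01112 s, so 2% settling time ≈ 4τ = 0.0445 s.

T_s ≈ 0.0445 s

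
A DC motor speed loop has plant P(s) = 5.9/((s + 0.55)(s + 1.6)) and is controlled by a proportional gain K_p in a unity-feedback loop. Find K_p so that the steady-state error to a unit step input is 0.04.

The loop is type 0, so e_ss(step) = 1/(1 + K_pos) with K_pos = K_p·P(0).
P(0) = 6.705. Require 1/(1 + K_p·6.705) = 0.04, so 1 + 6.705·K_p = 25.
K_p = (25 − 1)/6.705 = 3.58.

K_p = 3.58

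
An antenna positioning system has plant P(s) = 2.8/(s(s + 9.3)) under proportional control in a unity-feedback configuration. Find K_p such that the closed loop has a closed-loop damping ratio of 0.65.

Closed-loop characteristic equation: s² + 9.3s + K_p·2.8 = 0.
So ω_n = √(2.8K_p) and 2ζω_n = 9.3, giving ζ = 9.3/(2√(2.8K_p)).
Setting ζ = 0.65: √(2.8K_p) = 9.3/(2·0.65) = 7.154, so K_p = 51.18/2.8 = 18.3.

K_p = 18.3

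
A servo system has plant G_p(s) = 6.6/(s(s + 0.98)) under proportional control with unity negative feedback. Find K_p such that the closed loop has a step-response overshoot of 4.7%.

K_p = 0.0748

From %OS = 100·exp(−πζ/√(1−ζ²)) = 4.7%, ζ = −ln(0.047)/√(π²+ln²(0.047)) = 0.6975.
Characteristic equation s² + 0.98s + 6.6K_p = 0 gives ζ = 0.98/(2√(6.6K_p)).
Setting ζ = 0.6975: √(6.6K_p) = 0.98/(2·0.6975) = 0.7025, so K_p = 0.4936/6.6 = 0.0748.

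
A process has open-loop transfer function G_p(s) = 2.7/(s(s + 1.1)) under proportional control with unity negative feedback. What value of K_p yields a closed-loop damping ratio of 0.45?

Closed-loop characteristic equation: s² + 1.1s + K_p·2.7 = 0.
So ω_n = √(2.7K_p) and 2ζω_n = 1.1, giving ζ = 1.1/(2√(2.7K_p)).
Setting ζ = 0.45: √(2.7K_p) = 1.1/(2·0.45) = 1.222, so K_p = 1.494/2.7 = 0.553.

K_p = 0.553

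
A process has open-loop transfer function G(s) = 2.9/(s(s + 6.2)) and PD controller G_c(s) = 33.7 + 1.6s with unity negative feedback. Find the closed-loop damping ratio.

ζ = 0.548

Forward path: (33.7 + 1.6s)·2.9/(s(s+6.2)). The closed-loop characteristic equation is s² + (6.2 + 2.9·1.6)s + 2.9·33.7 = 0.
That is s² + 10.84s + 97.73 = 0, so ω_n = 9.886 rad/s and ζ = 10.84/(2·9.886) = 0.5483.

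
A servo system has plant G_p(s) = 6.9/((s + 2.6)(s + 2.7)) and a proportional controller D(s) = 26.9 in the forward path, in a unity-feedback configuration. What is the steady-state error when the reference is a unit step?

The loop is type 0. Static position error constant K_pos = D(0)·G_p(0) = 26.9·0.9829 = 26.44.
Steady-state error to a unit step: e_ss = 1/(1+K_pos) = 1/27.44 = 0.0364.

0.0364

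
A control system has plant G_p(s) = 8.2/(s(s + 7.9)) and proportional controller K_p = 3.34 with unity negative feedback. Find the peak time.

T_p = 0.915 s

The closed-loop denominator s² + 7.9s + 27.39 gives ω_n = √27.39 = 5.233 and ζ = 7.9/(2ω_n) = 0.7548.
Damped frequency ω_d = ω_n√(1−ζ²) = 3.433 rad/s, so peak time T_p = π/ω_d = 0.915 s.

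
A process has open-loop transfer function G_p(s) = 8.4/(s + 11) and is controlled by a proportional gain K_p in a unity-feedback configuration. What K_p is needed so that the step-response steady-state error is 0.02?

K_p = 64.2

Steady-state error for a unit step on this type-0 loop is 1/(1 + K_p·G_p(0)).
G_p(0) = 0.7636. Require 1/(1 + K_p·0.7636) = 0.02, so 1 + 0.7636·K_p = 50.
K_p = (50 − 1)/0.7636 = 64.2.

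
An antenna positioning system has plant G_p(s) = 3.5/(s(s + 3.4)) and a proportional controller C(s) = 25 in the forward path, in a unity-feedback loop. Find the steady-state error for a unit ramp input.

0.0389

The loop has one pole at the origin (type 1). Velocity error constant K_v = lim_{s→0} s·C(s)G_p(s) = 25·3.5/3.4 = 25.74.
Steady-state error to a unit ramp: e_ss = 1/K_v = 0.0389.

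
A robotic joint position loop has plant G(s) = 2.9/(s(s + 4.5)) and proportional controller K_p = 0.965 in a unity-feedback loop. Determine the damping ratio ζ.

ζ = 1.34

The closed-loop denominator is s(s+4.5) + 0.965·2.9 = s² + 4.5s + 2.798.
So ω_n² = 2.798 ⇒ ω_n = 1.673 rad/s, and ζ = 4.5/(2ω_n) = 1.34.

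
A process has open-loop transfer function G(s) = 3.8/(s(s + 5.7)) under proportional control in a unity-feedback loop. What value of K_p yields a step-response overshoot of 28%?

From %OS = 100·exp(−πζ/√(1−ζ²)) = 28%, ζ = −ln(0.28)/√(π²+ln²(0.28)) = 0.3755.
Characteristic equation s² + 5.7s + 3.8K_p = 0 gives ζ = 5.7/(2√(3.8K_p)).
Setting ζ = 0.3755: √(3.8K_p) = 5.7/(2·0.3755) = 7.589, so K_p = 57.59/3.8 = 15.2.

K_p = 15.2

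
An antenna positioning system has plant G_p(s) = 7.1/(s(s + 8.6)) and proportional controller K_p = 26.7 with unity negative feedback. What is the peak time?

The closed-loop denominator s² + 8.6s + 189.6 gives ω_n = √189.6 = 13.77 and ζ = 8.6/(2ω_n) = 0.3123.
Damped frequency ω_d = ω_n√(1−ζ²) = 13.08 rad/s, so peak time T_p = π/ω_d = 0.24 s.

T_p = 0.24 s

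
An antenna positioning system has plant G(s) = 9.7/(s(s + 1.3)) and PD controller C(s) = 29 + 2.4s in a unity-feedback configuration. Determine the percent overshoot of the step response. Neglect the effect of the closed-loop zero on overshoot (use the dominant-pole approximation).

Forward path: (29 + 2.4s)·9.7/(s(s+1.3)). The closed-loop characteristic equation is s² + (1.3 + 9.7·2.4)s + 9.7·29 = 0.
That is s² + 24.58s + 281.3 = 0, so ω_n = 16.77 rad/s and ζ = 24.58/(2·16.77) = 0.7328.
%OS = 100·exp(−πζ/√(1−ζ²)) = 3.39%.

3.39%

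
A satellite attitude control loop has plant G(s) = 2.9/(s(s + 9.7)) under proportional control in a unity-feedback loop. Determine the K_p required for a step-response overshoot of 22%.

K_p = 43

From %OS = 100·exp(−πζ/√(1−ζ²)) = 22%, ζ = −ln(0.22)/√(π²+ln²(0.22)) = 0.4342.
Characteristic equation s² + 9.7s + 2.9K_p = 0 gives ζ = 9.7/(2√(2.9K_p)).
Setting ζ = 0.4342: √(2.9K_p) = 9.7/(2·0.4342) = 11.17, so K_p = 124.8/2.9 = 43.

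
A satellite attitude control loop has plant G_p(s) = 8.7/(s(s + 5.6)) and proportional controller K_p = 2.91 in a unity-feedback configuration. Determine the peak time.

T_p = 0.751 s

From 1 + K_pG_p(s) = 0: s² + 5.6s + 25.32 = 0 ⇒ ω_n = 5.032, ζ = 0.5565.
Damped frequency ω_d = ω_n√(1−ζ²) = 4.181 rad/s, so peak time T_p = π/ω_d = 0.751 s.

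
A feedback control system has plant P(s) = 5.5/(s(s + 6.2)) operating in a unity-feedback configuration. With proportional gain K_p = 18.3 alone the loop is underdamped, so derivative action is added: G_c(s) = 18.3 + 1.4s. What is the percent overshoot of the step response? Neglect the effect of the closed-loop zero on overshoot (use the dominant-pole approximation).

4.89%

Forward path: (18.3 + 1.4s)·5.5/(s(s+6.2)). The closed-loop characteristic equation is s² + (6.2 + 5.5·1.4)s + 5.5·18.3 = 0.
That is s² + 13.9s + 100.7 = 0, so ω_n = 10.03 rad/s and ζ = 13.9/(2·10.03) = 0.6928.
%OS = 100·exp(−πζ/√(1−ζ²)) = 4.89%.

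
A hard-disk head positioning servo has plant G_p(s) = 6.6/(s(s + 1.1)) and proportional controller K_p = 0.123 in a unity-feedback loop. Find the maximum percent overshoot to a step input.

8.88%

From 1 + K_pG_p(s) = 0: s² + 1.1s + 0.8118 = 0 ⇒ ω_n = 0.901, ζ = 0.6104.
%OS = 100·exp(−πζ/√(1−ζ²)) = 100·exp(−π·0.6104/√0.6274) = 8.88%.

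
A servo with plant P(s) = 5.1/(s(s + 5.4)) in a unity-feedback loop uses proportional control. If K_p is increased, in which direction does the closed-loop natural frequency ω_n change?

ω_n = √(5.1·K_p), which grows with K_p.

increase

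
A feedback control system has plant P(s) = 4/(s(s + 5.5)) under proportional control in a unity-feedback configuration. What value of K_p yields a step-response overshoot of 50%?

From %OS = 100·exp(−πζ/√(1−ζ²)) = 50%, ζ = −ln(0.5)/√(π²+ln²(0.5)) = 0.2155.
Characteristic equation s² + 5.5s + 4K_p = 0 gives ζ = 5.5/(2√(4K_p)).
Setting ζ = 0.2155: √(4K_p) = 5.5/(2·0.2155) = 12.76, so K_p = 162.9/4 = 40.7.

K_p = 40.7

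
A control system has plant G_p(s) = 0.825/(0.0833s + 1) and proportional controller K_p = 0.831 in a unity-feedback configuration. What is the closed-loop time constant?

Closed loop: T(s) = K_p·G_p/(1+K_p·G_p) = 0.6856/(0.0833s + 1 + 0.6856), with pole at s = −(1 + 0.6856)/0.0833 = −20.23.
Closed-loop time constant τ = 1/20.23 = 0.0494 s.

τ = 0.0494 s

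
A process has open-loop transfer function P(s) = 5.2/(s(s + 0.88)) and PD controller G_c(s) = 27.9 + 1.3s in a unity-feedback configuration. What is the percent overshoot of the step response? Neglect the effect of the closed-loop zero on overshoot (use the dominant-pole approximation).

Forward path: (27.9 + 1.3s)·5.2/(s(s+0.88)). The closed-loop characteristic equation is s² + (0.88 + 5.2·1.3)s + 5.2·27.9 = 0.
That is s² + 7.64s + 145.1 = 0, so ω_n = 12.04 rad/s and ζ = 7.64/(2·12.04) = 0.3171.
%OS = 100·exp(−πζ/√(1−ζ²)) = 35%.

35%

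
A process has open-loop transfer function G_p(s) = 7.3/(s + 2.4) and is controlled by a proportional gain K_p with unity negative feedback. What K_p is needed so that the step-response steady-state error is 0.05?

K_p = 6.25

The loop is type 0, so e_ss(step) = 1/(1 + K_pos) with K_pos = K_p·G_p(0).
G_p(0) = 3.042. Require 1/(1 + K_p·3.042) = 0.05, so 1 + 3.042·K_p = 20.
K_p = (20 − 1)/3.042 = 6.25.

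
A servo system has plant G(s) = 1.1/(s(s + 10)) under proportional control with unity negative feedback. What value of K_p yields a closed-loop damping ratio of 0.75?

Closed-loop characteristic equation: s² + 10s + K_p·1.1 = 0.
So ω_n = √(1.1K_p) and 2ζω_n = 10, giving ζ = 10/(2√(1.1K_p)).
Setting ζ = 0.75: √(1.1K_p) = 10/(2·0.75) = 6.667, so K_p = 44.44/1.1 = 40.4.

K_p = 40.4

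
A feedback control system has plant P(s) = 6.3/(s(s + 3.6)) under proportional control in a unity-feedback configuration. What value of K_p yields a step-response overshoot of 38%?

K_p = 5.94

From %OS = 100·exp(−πζ/√(1−ζ²)) = 38%, ζ = −ln(0.38)/√(π²+ln²(0.38)) = 0.2943.
Characteristic equation s² + 3.6s + 6.3K_p = 0 gives ζ = 3.6/(2√(6.3K_p)).
Setting ζ = 0.2943: √(6.3K_p) = 3.6/(2·0.2943) = 6.115, so K_p = 37.4/6.3 = 5.94.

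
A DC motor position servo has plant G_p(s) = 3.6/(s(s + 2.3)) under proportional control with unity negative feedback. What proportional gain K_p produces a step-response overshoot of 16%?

K_p = 1.45

From %OS = 100·exp(−πζ/√(1−ζ²)) = 16%, ζ = −ln(0.16)/√(π²+ln²(0.16)) = 0.5039.
Characteristic equation s² + 2.3s + 3.6K_p = 0 gives ζ = 2.3/(2√(3.6K_p)).
Setting ζ = 0.5039: √(3.6K_p) = 2.3/(2·0.5039) = 2.282, so K_p = 5.209/3.6 = 1.45.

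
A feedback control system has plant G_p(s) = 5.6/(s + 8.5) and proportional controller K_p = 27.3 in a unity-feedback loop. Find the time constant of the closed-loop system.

τ = 0.0062 s

Closed-loop transfer function: T(s) = K_p·G_p(s)/(1 + K_p·G_p(s)) = 152.9/(s + 8.5 + 152.9) = 152.9/(s + 161.4).
Time constant τ = 1/161.4 = 0.0062 s.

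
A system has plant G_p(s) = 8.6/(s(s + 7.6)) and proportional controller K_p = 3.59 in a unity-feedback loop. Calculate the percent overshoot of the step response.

5.26%

Closed-loop characteristic equation: s² + 7.6s + 30.87 = 0, so ω_n = 5.556 rad/s and ζ = 7.6/(2·5.556) = 0.6839.
%OS = 100·exp(−πζ/√(1−ζ²)) = 100·exp(−π·0.6839/√0.5323) = 5.26%.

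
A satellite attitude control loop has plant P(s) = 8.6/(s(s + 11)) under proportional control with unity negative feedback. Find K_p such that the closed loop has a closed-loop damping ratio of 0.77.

Closed-loop characteristic equation: s² + 11s + K_p·8.6 = 0.
So ω_n = √(8.6K_p) and 2ζω_n = 11, giving ζ = 11/(2√(8.6K_p)).
Setting ζ = 0.77: √(8.6K_p) = 11/(2·0.77) = 7.143, so K_p = 51.02/8.6 = 5.93.

K_p = 5.93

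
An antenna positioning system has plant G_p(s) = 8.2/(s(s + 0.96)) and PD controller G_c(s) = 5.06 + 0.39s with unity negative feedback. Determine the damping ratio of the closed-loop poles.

ζ = 0.323

Forward path: (5.06 + 0.39s)·8.2/(s(s+0.96)). The closed-loop characteristic equation is s² + (0.96 + 8.2·0.39)s + 8.2·5.06 = 0.
That is s² + 4.158s + 41.49 = 0, so ω_n = 6.441 rad/s and ζ = 4.158/(2·6.441) = 0.3228.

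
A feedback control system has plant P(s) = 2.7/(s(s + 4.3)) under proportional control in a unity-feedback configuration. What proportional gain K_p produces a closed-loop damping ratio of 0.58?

Closed-loop characteristic equation: s² + 4.3s + K_p·2.7 = 0.
So ω_n = √(2.7K_p) and 2ζω_n = 4.3, giving ζ = 4.3/(2√(2.7K_p)).
Setting ζ = 0.58: √(2.7K_p) = 4.3/(2·0.58) = 3.707, so K_p = 13.74/2.7 = 5.09.

K_p = 5.09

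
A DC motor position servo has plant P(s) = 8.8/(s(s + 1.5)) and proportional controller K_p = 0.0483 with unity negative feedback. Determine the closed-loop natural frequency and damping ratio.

With unity feedback the closed-loop characteristic equation is s² + 1.5s + 0.0483·8.8 = s² + 1.5s + 0.425 = 0.
So ω_n² = 0.425 ⇒ ω_n = 0.652 rad/s, and ζ = 1.5/(2ω_n) = 1.15.

ω_n = 0.652 rad/s, ζ = 1.15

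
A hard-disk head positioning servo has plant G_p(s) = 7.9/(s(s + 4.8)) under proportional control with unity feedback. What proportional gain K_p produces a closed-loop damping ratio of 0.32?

K_p = 7.12

Closed-loop characteristic equation: s² + 4.8s + K_p·7.9 = 0.
So ω_n = √(7.9K_p) and 2ζω_n = 4.8, giving ζ = 4.8/(2√(7.9K_p)).
Setting ζ = 0.32: √(7.9K_p) = 4.8/(2·0.32) = 7.5, so K_p = 56.25/7.9 = 7.12.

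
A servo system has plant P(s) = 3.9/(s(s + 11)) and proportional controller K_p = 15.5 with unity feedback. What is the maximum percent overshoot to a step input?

From 1 + K_pP(s) = 0: s² + 11s + 60.45 = 0 ⇒ ω_n = 7.775, ζ = 0.7074.
%OS = 100·exp(−πζ/√(1−ζ²)) = 100·exp(−π·0.7074/√0.4996) = 4.31%.

4.31%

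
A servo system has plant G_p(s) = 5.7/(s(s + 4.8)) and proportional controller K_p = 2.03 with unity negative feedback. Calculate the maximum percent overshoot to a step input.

Closed-loop characteristic equation: s² + 4.8s + 11.57 = 0, so ω_n = 3.402 rad/s and ζ = 4.8/(2·3.402) = 0.7055.
%OS = 100·exp(−πζ/√(1−ζ²)) = 100·exp(−π·0.7055/√0.5022) = 4.38%.

4.38%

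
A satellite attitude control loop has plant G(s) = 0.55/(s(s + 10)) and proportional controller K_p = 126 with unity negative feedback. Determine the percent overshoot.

From 1 + K_pG(s) = 0: s² + 10s + 69.3 = 0 ⇒ ω_n = 8.325, ζ = 0.6006.
%OS = 100·exp(−πζ/√(1−ζ²)) = 100·exp(−π·0.6006/√0.6392) = 9.44%.

9.44%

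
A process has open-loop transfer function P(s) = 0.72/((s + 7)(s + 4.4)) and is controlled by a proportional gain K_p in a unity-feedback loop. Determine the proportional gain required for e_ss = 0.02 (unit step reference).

The loop is type 0, so e_ss(step) = 1/(1 + K_pos) with K_pos = K_p·P(0).
P(0) = 0.02338. Require 1/(1 + K_p·0.02338) = 0.02, so 1 + 0.02338·K_p = 50.
K_p = (50 − 1)/0.02338 = 2100.

K_p = 2100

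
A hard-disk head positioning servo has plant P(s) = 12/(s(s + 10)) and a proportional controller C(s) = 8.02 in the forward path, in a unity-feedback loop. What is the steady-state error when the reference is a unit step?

0

The open loop C(s)P(s) has a pole at the origin (type 1), so the static position error constant is infinite and e_ss = 1/(1+∞) = 0.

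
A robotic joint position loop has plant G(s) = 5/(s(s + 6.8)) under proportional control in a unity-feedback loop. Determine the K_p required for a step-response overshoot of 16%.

K_p = 9.11

From %OS = 100·exp(−πζ/√(1−ζ²)) = 16%, ζ = −ln(0.16)/√(π²+ln²(0.16)) = 0.5039.
Characteristic equation s² + 6.8s + 5K_p = 0 gives ζ = 6.8/(2√(5K_p)).
Setting ζ = 0.5039: √(5K_p) = 6.8/(2·0.5039) = 6.748, so K_p = 45.53/5 = 9.11.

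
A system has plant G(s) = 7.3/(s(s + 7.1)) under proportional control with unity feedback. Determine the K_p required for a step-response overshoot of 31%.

K_p = 14.1

From %OS = 100·exp(−πζ/√(1−ζ²)) = 31%, ζ = −ln(0.31)/√(π²+ln²(0.31)) = 0.3493.
Characteristic equation s² + 7.1s + 7.3K_p = 0 gives ζ = 7.1/(2√(7.3K_p)).
Setting ζ = 0.3493: √(7.3K_p) = 7.1/(2·0.3493) = 10.16, so K_p = 103.3/7.3 = 14.1.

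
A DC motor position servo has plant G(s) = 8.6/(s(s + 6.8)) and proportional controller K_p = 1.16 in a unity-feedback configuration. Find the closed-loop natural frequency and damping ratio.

ω_n = 3.16 rad/s, ζ = 1.08

With unity feedback the closed-loop characteristic equation is s² + 6.8s + 1.16·8.6 = s² + 6.8s + 9.976 = 0.
Matching s² + 2ζω_n s + ω_n²: ω_n = √9.976 = 3.158 rad/s and 2ζω_n = 6.8, so ζ = 6.8/(2·3.158) = 1.08.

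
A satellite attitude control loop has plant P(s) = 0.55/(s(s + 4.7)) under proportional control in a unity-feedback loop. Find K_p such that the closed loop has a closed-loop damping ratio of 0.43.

K_p = 54.3

Closed-loop characteristic equation: s² + 4.7s + K_p·0.55 = 0.
So ω_n = √(0.55K_p) and 2ζω_n = 4.7, giving ζ = 4.7/(2√(0.55K_p)).
Setting ζ = 0.43: √(0.55K_p) = 4.7/(2·0.43) = 5.465, so K_p = 29.87/0.55 = 54.3.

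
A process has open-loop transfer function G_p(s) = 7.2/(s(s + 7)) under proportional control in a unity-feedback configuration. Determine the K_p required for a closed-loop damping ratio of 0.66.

Closed-loop characteristic equation: s² + 7s + K_p·7.2 = 0.
So ω_n = √(7.2K_p) and 2ζω_n = 7, giving ζ = 7/(2√(7.2K_p)).
Setting ζ = 0.66: √(7.2K_p) = 7/(2·0.66) = 5.303, so K_p = 28.12/7.2 = 3.91.

K_p = 3.91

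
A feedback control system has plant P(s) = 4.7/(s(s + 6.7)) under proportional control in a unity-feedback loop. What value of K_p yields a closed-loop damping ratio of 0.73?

K_p = 4.48

Closed-loop characteristic equation: s² + 6.7s + K_p·4.7 = 0.
So ω_n = √(4.7K_p) and 2ζω_n = 6.7, giving ζ = 6.7/(2√(4.7K_p)).
Setting ζ = 0.73: √(4.7K_p) = 6.7/(2·0.73) = 4.589, so K_p = 21.06/4.7 = 4.48.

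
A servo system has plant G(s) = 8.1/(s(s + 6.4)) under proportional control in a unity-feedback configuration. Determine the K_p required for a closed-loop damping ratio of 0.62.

K_p = 3.29

Closed-loop characteristic equation: s² + 6.4s + K_p·8.1 = 0.
So ω_n = √(8.1K_p) and 2ζω_n = 6.4, giving ζ = 6.4/(2√(8.1K_p)).
Setting ζ = 0.62: √(8.1K_p) = 6.4/(2·0.62) = 5.161, so K_p = 26.64/8.1 = 3.29.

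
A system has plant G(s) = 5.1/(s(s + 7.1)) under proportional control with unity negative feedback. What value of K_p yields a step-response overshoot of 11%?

From %OS = 100·exp(−πζ/√(1−ζ²)) = 11%, ζ = −ln(0.11)/√(π²+ln²(0.11)) = 0.5749.
Characteristic equation s² + 7.1s + 5.1K_p = 0 gives ζ = 7.1/(2√(5.1K_p)).
Setting ζ = 0.5749: √(5.1K_p) = 7.1/(2·0.5749) = 6.175, so K_p = 38.13/5.1 = 7.48.

K_p = 7.48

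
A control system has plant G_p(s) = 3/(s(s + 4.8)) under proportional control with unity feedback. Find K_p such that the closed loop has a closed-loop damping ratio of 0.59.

K_p = 5.52

Closed-loop characteristic equation: s² + 4.8s + K_p·3 = 0.
So ω_n = √(3K_p) and 2ζω_n = 4.8, giving ζ = 4.8/(2√(3K_p)).
Setting ζ = 0.59: √(3K_p) = 4.8/(2·0.59) = 4.068, so K_p = 16.55/3 = 5.52.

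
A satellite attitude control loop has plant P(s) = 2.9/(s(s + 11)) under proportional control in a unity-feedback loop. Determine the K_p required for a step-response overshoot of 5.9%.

K_p = 23.3

From %OS = 100·exp(−πζ/√(1−ζ²)) = 5.9%, ζ = −ln(0.059)/√(π²+ln²(0.059)) = 0.6693.
Characteristic equation s² + 11s + 2.9K_p = 0 gives ζ = 11/(2√(2.9K_p)).
Setting ζ = 0.6693: √(2.9K_p) = 11/(2·0.6693) = 8.217, so K_p = 67.52/2.9 = 23.3.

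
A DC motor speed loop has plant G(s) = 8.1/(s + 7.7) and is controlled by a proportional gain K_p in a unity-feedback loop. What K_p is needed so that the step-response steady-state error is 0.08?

K_p = 10.9

Steady-state error for a unit step on this type-0 loop is 1/(1 + K_p·G(0)).
G(0) = 1.052. Require 1/(1 + K_p·1.052) = 0.08, so 1 + 1.052·K_p = 12.5.
K_p = (12.5 − 1)/1.052 = 10.9.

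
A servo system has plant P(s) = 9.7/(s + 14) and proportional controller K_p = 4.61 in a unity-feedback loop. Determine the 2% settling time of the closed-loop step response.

Closed-loop transfer function: T(s) = K_p·P(s)/(1 + K_p·P(s)) = 44.72/(s + 14 + 44.72) = 44.72/(s + 58.72).
Time constant τ = 1/58.72 = 0.01703 s, so the 2% settling time is about 4τ = 0.0681 s.

T_s ≈ 0.0681 s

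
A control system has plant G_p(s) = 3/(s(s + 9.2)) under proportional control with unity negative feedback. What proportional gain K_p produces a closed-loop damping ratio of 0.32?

K_p = 68.9

Closed-loop characteristic equation: s² + 9.2s + K_p·3 = 0.
So ω_n = √(3K_p) and 2ζω_n = 9.2, giving ζ = 9.2/(2√(3K_p)).
Setting ζ = 0.32: √(3K_p) = 9.2/(2·0.32) = 14.37, so K_p = 206.6/3 = 68.9.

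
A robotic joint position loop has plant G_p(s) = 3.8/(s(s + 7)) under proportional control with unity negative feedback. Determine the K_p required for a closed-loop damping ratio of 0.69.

K_p = 6.77

Closed-loop characteristic equation: s² + 7s + K_p·3.8 = 0.
So ω_n = √(3.8K_p) and 2ζω_n = 7, giving ζ = 7/(2√(3.8K_p)).
Setting ζ = 0.69: √(3.8K_p) = 7/(2·0.69) = 5.072, so K_p = 25.73/3.8 = 6.77.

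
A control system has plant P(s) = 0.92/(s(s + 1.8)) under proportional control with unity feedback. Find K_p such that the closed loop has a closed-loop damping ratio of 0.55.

Closed-loop characteristic equation: s² + 1.8s + K_p·0.92 = 0.
So ω_n = √(0.92K_p) and 2ζω_n = 1.8, giving ζ = 1.8/(2√(0.92K_p)).
Setting ζ = 0.55: √(0.92K_p) = 1.8/(2·0.55) = 1.636, so K_p = 2.678/0.92 = 2.91.

K_p = 2.91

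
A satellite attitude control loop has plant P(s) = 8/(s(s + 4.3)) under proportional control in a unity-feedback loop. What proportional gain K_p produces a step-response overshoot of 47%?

K_p = 10.6

From %OS = 100·exp(−πζ/√(1−ζ²)) = 47%, ζ = −ln(0.47)/√(π²+ln²(0.47)) = 0.2337.
Characteristic equation s² + 4.3s + 8K_p = 0 gives ζ = 4.3/(2√(8K_p)).
Setting ζ = 0.2337: √(8K_p) = 4.3/(2·0.2337) = 9.201, so K_p = 84.65/8 = 10.6.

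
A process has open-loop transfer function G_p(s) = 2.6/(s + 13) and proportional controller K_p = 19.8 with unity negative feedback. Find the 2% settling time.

Closed-loop transfer function: T(s) = K_p·G_p(s)/(1 + K_p·G_p(s)) = 51.48/(s + 13 + 51.48) = 51.48/(s + 64.48).
Time constant τ = 1/64.48 = 0.01551 s, so the 2% settling time is about 4τ = 0.062 s.

T_s ≈ 0.062 s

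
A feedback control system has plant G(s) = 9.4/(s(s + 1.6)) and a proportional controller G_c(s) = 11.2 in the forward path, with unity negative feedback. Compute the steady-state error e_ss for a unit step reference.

0

The open loop G_c(s)G(s) has a pole at the origin (type 1), so the static position error constant is infinite and e_ss = 1/(1+∞) = 0.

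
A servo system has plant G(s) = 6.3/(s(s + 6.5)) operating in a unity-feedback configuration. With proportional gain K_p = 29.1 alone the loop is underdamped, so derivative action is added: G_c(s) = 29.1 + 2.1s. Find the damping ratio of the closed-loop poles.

Forward path: (29.1 + 2.1s)·6.3/(s(s+6.5)). The closed-loop characteristic equation is s² + (6.5 + 6.3·2.1)s + 6.3·29.1 = 0.
That is s² + 19.73s + 183.3 = 0, so ω_n = 13.54 rad/s and ζ = 19.73/(2·13.54) = 0.7286.

ζ = 0.729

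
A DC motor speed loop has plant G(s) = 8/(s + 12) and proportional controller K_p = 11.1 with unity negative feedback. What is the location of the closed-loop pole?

s = -100.8

Closed-loop transfer function: T(s) = K_p·G(s)/(1 + K_p·G(s)) = 88.8/(s + 12 + 88.8) = 88.8/(s + 100.8).
The closed-loop pole is at s = −100.8.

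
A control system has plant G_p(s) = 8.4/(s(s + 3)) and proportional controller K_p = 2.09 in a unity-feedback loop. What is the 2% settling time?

T_s ≈ 2.67 s

Closed-loop characteristic equation: s² + 3s + 17.56 = 0, so ω_n = 4.19 rad/s and ζ = 3/(2·4.19) = 0.358.
2% settling time T_s ≈ 4/(ζω_n) = 4/1.5 = 2.67 s.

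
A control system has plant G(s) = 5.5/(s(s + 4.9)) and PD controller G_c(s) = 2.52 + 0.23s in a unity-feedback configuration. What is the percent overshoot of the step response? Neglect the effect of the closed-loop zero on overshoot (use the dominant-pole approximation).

Forward path: (2.52 + 0.23s)·5.5/(s(s+4.9)). The closed-loop characteristic equation is s² + (4.9 + 5.5·0.23)s + 5.5·2.52 = 0.
That is s² + 6.165s + 13.86 = 0, so ω_n = 3.723 rad/s and ζ = 6.165/(2·3.723) = 0.828.
%OS = 100·exp(−πζ/√(1−ζ²)) = 0.967%.

0.967%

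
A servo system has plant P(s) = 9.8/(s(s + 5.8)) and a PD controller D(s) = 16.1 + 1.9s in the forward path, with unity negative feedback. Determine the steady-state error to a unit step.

The open loop D(s)P(s) has a pole at the origin (type 1), so the static position error constant is infinite and e_ss = 1/(1+∞) = 0.

0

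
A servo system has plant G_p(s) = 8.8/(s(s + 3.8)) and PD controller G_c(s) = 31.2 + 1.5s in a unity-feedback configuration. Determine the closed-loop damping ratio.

Forward path: (31.2 + 1.5s)·8.8/(s(s+3.8)). The closed-loop characteristic equation is s² + (3.8 + 8.8·1.5)s + 8.8·31.2 = 0.
That is s² + 17s + 274.6 = 0, so ω_n = 16.57 rad/s and ζ = 17/(2·16.57) = 0.513.

ζ = 0.513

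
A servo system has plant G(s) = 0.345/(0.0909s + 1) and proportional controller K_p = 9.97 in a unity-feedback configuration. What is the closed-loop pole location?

Closed loop: T(s) = K_p·G/(1+K_p·G) = 3.44/(0.0909s + 1 + 3.44), with pole at s = −(1 + 3.44)/0.0909 = −48.84.

s = -48.84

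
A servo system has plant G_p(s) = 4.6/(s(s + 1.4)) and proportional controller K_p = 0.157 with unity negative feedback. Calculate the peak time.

T_p = 6.52 s

From 1 + K_pG_p(s) = 0: s² + 1.4s + 0.7222 = 0 ⇒ ω_n = 0.8498, ζ = 0.8237.
Damped frequency ω_d = ω_n√(1−ζ²) = 0.4819 rad/s, so peak time T_p = π/ω_d = 6.52 s.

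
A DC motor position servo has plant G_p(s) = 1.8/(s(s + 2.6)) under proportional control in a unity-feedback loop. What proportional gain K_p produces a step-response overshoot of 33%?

From %OS = 100·exp(−πζ/√(1−ζ²)) = 33%, ζ = −ln(0.33)/√(π²+ln²(0.33)) = 0.3328.
Characteristic equation s² + 2.6s + 1.8K_p = 0 gives ζ = 2.6/(2√(1.8K_p)).
Setting ζ = 0.3328: √(1.8K_p) = 2.6/(2·0.3328) = 3.906, so K_p = 15.26/1.8 = 8.48.

K_p = 8.48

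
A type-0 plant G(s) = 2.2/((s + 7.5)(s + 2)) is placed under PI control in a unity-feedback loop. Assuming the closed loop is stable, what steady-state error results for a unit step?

The PI controller's integrator makes the forward path type 1, so e_ss to a step is zero.

0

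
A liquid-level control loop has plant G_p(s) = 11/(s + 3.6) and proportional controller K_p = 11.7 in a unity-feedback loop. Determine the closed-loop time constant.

Closed-loop transfer function: T(s) = K_p·G_p(s)/(1 + K_p·G_p(s)) = 128.7/(s + 3.6 + 128.7) = 128.7/(s + 132.3).
Time constant τ = 1/132.3 = 0.00756 s.

τ = 0.00756 s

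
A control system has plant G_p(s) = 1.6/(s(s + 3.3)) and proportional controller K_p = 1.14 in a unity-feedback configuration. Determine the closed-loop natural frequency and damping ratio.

1 + K_p·G_p(s) = 0 gives s² + 3.3s + 1.824 = 0.
So ω_n² = 1.824 ⇒ ω_n = 1.351 rad/s, and ζ = 3.3/(2ω_n) = 1.22.

ω_n = 1.35 rad/s, ζ = 1.22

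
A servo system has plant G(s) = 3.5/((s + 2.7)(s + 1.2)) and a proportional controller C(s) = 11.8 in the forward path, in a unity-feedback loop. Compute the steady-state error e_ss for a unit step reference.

0.0727

The loop is type 0. Static position error constant K_pos = C(0)·G(0) = 11.8·1.08 = 12.75.
Steady-state error to a unit step: e_ss = 1/(1+K_pos) = 1/13.75 = 0.0727.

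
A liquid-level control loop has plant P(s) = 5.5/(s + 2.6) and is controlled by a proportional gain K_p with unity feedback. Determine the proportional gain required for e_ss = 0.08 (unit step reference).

Steady-state error for a unit step on this type-0 loop is 1/(1 + K_p·P(0)).
P(0) = 2.115. Require 1/(1 + K_p·2.115) = 0.08, so 1 + 2.115·K_p = 12.5.
K_p = (12.5 − 1)/2.115 = 5.44.

K_p = 5.44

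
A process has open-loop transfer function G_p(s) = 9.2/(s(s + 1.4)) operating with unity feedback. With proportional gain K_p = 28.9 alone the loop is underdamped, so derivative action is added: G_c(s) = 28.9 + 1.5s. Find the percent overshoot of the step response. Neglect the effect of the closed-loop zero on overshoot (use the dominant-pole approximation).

Forward path: (28.9 + 1.5s)·9.2/(s(s+1.4)). The closed-loop characteristic equation is s² + (1.4 + 9.2·1.5)s + 9.2·28.9 = 0.
That is s² + 15.2s + 265.9 = 0, so ω_n = 16.31 rad/s and ζ = 15.2/(2·16.31) = 0.4661.
%OS = 100·exp(−πζ/√(1−ζ²)) = 19.1%.

19.1%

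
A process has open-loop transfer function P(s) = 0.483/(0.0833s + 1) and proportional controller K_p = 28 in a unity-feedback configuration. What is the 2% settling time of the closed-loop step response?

Closed loop: T(s) = K_p·P/(1+K_p·P) = 13.52/(0.0833s + 1 + 13.52), with pole at s = −(1 + 13.52)/0.0833 = −174.4.
τ = 1/174.4 = 0.005735 s, so 2% settling time ≈ 4τ = 0.0229 s.

T_s ≈ 0.0229 s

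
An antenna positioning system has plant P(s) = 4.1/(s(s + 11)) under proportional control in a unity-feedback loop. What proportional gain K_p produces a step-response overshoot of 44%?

K_p = 115

From %OS = 100·exp(−πζ/√(1−ζ²)) = 44%, ζ = −ln(0.44)/√(π²+ln²(0.44)) = 0.2528.
Characteristic equation s² + 11s + 4.1K_p = 0 gives ζ = 11/(2√(4.1K_p)).
Setting ζ = 0.2528: √(4.1K_p) = 11/(2·0.2528) = 21.75, so K_p = 473.2/4.1 = 115.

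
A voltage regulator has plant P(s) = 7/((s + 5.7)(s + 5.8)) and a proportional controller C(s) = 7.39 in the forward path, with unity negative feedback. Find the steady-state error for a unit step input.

0.39

The loop is type 0. Static position error constant K_pos = C(0)·P(0) = 7.39·0.2117 = 1.565.
Steady-state error to a unit step: e_ss = 1/(1+K_pos) = 1/2.565 = 0.39.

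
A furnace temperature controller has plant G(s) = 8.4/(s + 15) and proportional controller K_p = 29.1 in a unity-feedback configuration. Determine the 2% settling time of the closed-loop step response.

Closed-loop transfer function: T(s) = K_p·G(s)/(1 + K_p·G(s)) = 244.4/(s + 15 + 244.4) = 244.4/(s + 259.4).
Time constant τ = 1/259.4 = 0.003854 s, so the 2% settling time is about 4τ = 0.0154 s.

T_s ≈ 0.0154 s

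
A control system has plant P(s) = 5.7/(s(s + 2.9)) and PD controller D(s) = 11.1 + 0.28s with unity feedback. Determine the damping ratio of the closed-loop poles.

Forward path: (11.1 + 0.28s)·5.7/(s(s+2.9)). The closed-loop characteristic equation is s² + (2.9 + 5.7·0.28)s + 5.7·11.1 = 0.
That is s² + 4.496s + 63.27 = 0, so ω_n = 7.954 rad/s and ζ = 4.496/(2·7.954) = 0.2826.

ζ = 0.283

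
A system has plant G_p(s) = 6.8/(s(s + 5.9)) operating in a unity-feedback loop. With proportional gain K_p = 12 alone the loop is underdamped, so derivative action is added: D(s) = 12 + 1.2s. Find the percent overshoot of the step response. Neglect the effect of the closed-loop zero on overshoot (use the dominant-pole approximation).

Forward path: (12 + 1.2s)·6.8/(s(s+5.9)). The closed-loop characteristic equation is s² + (5.9 + 6.8·1.2)s + 6.8·12 = 0.
That is s² + 14.06s + 81.6 = 0, so ω_n = 9.033 rad/s and ζ = 14.06/(2·9.033) = 0.7782.
%OS = 100·exp(−πζ/√(1−ζ²)) = 2.04%.

2.04%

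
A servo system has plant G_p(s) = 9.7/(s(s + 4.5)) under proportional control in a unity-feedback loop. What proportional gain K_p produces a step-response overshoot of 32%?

K_p = 4.49

From %OS = 100·exp(−πζ/√(1−ζ²)) = 32%, ζ = −ln(0.32)/√(π²+ln²(0.32)) = 0.341.
Characteristic equation s² + 4.5s + 9.7K_p = 0 gives ζ = 4.5/(2√(9.7K_p)).
Setting ζ = 0.341: √(9.7K_p) = 4.5/(2·0.341) = 6.599, so K_p = 43.55/9.7 = 4.49.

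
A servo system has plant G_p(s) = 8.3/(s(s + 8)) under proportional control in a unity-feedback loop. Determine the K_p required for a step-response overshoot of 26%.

K_p = 12.4

From %OS = 100·exp(−πζ/√(1−ζ²)) = 26%, ζ = −ln(0.26)/√(π²+ln²(0.26)) = 0.3941.
Characteristic equation s² + 8s + 8.3K_p = 0 gives ζ = 8/(2√(8.3K_p)).
Setting ζ = 0.3941: √(8.3K_p) = 8/(2·0.3941) = 10.15, so K_p = 103/8.3 = 12.4.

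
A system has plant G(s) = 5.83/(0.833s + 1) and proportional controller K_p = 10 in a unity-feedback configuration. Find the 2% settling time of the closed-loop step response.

Closed loop: T(s) = K_p·G/(1+K_p·G) = 58.3/(0.833s + 1 + 58.3), with pole at s = −(1 + 58.3)/0.833 = −71.19.
τ = 1/71.19 = 0.01405 s, so 2% settling time ≈ 4τ = 0.0562 s.

T_s ≈ 0.0562 s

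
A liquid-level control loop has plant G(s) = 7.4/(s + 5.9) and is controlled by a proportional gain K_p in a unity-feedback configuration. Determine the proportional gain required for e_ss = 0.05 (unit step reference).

For a type-0 loop with proportional control, e_ss = 1/(1 + K_p·G(0)).
G(0) = 1.254. Require 1/(1 + K_p·1.254) = 0.05, so 1 + 1.254·K_p = 20.
K_p = (20 − 1)/1.254 = 15.1.

K_p = 15.1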